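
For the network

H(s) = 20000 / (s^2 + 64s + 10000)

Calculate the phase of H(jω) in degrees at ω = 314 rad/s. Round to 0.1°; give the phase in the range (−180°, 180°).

-167.2°

At s = jω = j314:
quadratic: (j314)² + 64·j314 + 10000 = -88596 + j20096 → |·| ≈ 90847, ∠ ≈ 167.22°
∠H = 0.00° − 167.22° = -167.22°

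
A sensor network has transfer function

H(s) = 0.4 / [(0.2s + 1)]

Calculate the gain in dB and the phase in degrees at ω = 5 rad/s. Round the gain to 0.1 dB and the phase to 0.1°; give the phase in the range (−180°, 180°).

-11.0 dB, -45.0°

At ω = 5 rad/s:
pole (1 + j5·0.2) = 1 + j1 → |·| ≈ 1.4142, ∠ ≈ 45.00°
|H| = 0.4 · 1 / (1.4142) ≈ 0.28285
Gain = 20 log₁₀(0.28285) ≈ -10.97 dB
∠H = (0°) − (45.00°) = -45.00°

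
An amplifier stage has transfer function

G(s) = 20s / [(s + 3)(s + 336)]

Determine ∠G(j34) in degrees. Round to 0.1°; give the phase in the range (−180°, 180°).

At s = jω = j34:
zero at origin: s = j34 → |·| = 34, ∠ = 90.00°
pole (s+3): 3 + j34 → |·| = √(3²+34²) = √1165 ≈ 34.132, ∠ = arctan(34/3) ≈ 84.96°
pole (s+336): 336 + j34 → |·| = √(336²+34²) = √114052 ≈ 337.72, ∠ = arctan(34/336) ≈ 5.78°
∠G = 90.00° − 90.74° = -0.74°

-0.7°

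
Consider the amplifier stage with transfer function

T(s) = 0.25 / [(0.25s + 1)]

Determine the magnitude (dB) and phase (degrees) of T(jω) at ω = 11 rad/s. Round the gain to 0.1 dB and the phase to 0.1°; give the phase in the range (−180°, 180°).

At ω = 11 rad/s:
pole (1 + j11·0.25) = 1 + j2.75 → |·| ≈ 2.9262, ∠ ≈ 70.02°
|T| = 0.25 · 1 / (2.9262) ≈ 0.085435
Gain = 20 log₁₀(0.085435) ≈ -21.37 dB
∠T = (0°) − (70.02°) = -70.02°

-21.4 dB, -70.0°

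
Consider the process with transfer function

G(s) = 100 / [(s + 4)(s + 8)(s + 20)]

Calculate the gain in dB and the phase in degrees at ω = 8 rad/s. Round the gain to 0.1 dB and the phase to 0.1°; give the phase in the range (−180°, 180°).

At s = jω = j8:
pole (s+4): 4 + j8 → |·| = √(4²+8²) = √80 ≈ 8.9443, ∠ = arctan(8/4) ≈ 63.43°
pole (s+8): 8 + j8 → |·| = √(8²+8²) = √128 ≈ 11.314, ∠ = arctan(8/8) ≈ 45.00°
pole (s+20): 20 + j8 → |·| = √(20²+8²) = √464 ≈ 21.541, ∠ = arctan(8/20) ≈ 21.80°
|G| = 100 / 2179.9 ≈ 0.045874
Gain = 20 log₁₀(0.045874) ≈ -26.77 dB
∠G = 0.00° − 130.23° = -130.23°

-26.8 dB, -130.2°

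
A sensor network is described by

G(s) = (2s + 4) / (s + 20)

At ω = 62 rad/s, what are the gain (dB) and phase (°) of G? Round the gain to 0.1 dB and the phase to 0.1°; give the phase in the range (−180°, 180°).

Substitute s = j62:
Numerator: 2(j62) + 4 = 4 + j124
Denominator: (j62) + 20 = 20 + j62
|N| = √(4² + 124²) ≈ 124.06, ∠N ≈ 88.15°
|D| = √(20² + 62²) ≈ 65.146, ∠D ≈ 72.12°
|G| = 124.06 / 65.146 ≈ 1.9043
Gain = 20 log₁₀(1.9043) ≈ 5.59 dB
∠G = 88.15° − 72.12° = 16.03°

5.6 dB, 16.0°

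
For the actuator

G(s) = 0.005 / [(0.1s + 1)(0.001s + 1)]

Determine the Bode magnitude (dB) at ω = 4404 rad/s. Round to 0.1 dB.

-112.0 dB

At ω = 4404 rad/s:
pole (1 + j4404·0.1) = 1 + j440.4 → |·| ≈ 440.4, ∠ ≈ 89.87°
pole (1 + j4404·0.001) = 1 + j4.404 → |·| ≈ 4.5161, ∠ ≈ 77.21°
|G| = 0.005 · 1 / (440.4 · 4.5161) ≈ 2.514e-06
Gain = 20 log₁₀(2.514e-06) ≈ -111.99 dB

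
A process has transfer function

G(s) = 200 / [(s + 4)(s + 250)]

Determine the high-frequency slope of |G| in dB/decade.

Each pole contributes −20 dB/decade at high frequency; each zero contributes +20 dB/decade.
Net: 0 zero(s) − 2 pole(s) → -40 dB/decade.

-40 dB/decade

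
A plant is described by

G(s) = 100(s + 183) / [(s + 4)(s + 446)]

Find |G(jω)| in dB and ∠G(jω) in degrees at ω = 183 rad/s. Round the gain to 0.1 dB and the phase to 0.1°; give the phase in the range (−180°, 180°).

At s = jω = j183:
zero (s+183): 183 + j183 → |·| = √(183²+183²) = √66978 ≈ 258.8, ∠ = arctan(183/183) ≈ 45.00°
pole (s+4): 4 + j183 → |·| = √(4²+183²) = √33505 ≈ 183.04, ∠ = arctan(183/4) ≈ 88.75°
pole (s+446): 446 + j183 → |·| = √(446²+183²) = √232405 ≈ 482.08, ∠ = arctan(183/446) ≈ 22.31°
|G| = 100 · 258.8 / 88240 ≈ 0.29329
Gain = 20 log₁₀(0.29329) ≈ -10.65 dB
∠G = 45.00° − 111.06° = -66.06°

-10.7 dB, -66.1°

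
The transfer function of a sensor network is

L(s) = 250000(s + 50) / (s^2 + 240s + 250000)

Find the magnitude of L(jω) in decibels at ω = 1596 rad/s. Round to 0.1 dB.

44.7 dB

At s = jω = j1596:
zero (s+50): 50 + j1596 → |·| = √(50²+1596²) = √2549716 ≈ 1596.8, ∠ = arctan(1596/50) ≈ 88.21°
quadratic: (j1596)² + 240·j1596 + 250000 = -2297216 + j383040 → |·| ≈ 2.3289e+06, ∠ ≈ 170.53°
|L| = 250000 · 1596.8 / 2.3289e+06 ≈ 171.41
Gain = 20 log₁₀(171.41) ≈ 44.68 dB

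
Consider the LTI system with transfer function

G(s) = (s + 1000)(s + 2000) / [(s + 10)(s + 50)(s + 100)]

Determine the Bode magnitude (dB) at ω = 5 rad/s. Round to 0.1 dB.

At s = jω = j5:
zero (s+1000): 1000 + j5 → |·| = √(1000²+5²) = √1000025 ≈ 1000, ∠ = arctan(5/1000) ≈ 0.29°
zero (s+2000): 2000 + j5 → |·| = √(2000²+5²) = √4000025 ≈ 2000, ∠ = arctan(5/2000) ≈ 0.14°
pole (s+10): 10 + j5 → |·| = √(10²+5²) = √125 ≈ 11.18, ∠ = arctan(5/10) ≈ 26.57°
pole (s+50): 50 + j5 → |·| = √(50²+5²) = √2525 ≈ 50.249, ∠ = arctan(5/50) ≈ 5.71°
pole (s+100): 100 + j5 → |·| = √(100²+5²) = √10025 ≈ 100.12, ∠ = arctan(5/100) ≈ 2.86°
|G| = 1 · 2e+06 / 56246 ≈ 35.558
Gain = 20 log₁₀(35.558) ≈ 31.02 dB

31.0 dB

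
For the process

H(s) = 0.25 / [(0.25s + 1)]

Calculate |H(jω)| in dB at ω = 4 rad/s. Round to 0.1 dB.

-15.1 dB

At ω = 4 rad/s:
pole (1 + j4·0.25) = 1 + j1 → |·| ≈ 1.4142, ∠ ≈ 45.00°
|H| = 0.25 · 1 / (1.4142) ≈ 0.17678
Gain = 20 log₁₀(0.17678) ≈ -15.05 dB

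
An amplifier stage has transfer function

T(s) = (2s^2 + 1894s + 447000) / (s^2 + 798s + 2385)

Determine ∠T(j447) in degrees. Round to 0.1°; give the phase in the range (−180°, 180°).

-32.2°

Substitute s = j447:
Numerator: 2(j447)^2 + 1894(j447) + 447000 = 47382 + j846618
Denominator: (j447)^2 + 798(j447) + 2385 = -197424 + j356706
|N| = √(47382² + 846618²) ≈ 8.4794e+05, ∠N ≈ 86.80°
|D| = √(197424² + 356706²) ≈ 4.077e+05, ∠D ≈ 118.96°
∠T = 86.80° − 118.96° = -32.16°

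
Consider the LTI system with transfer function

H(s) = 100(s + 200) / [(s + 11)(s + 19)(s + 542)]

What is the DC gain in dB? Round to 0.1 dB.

-15.1 dB

H(0) = 100·200 / (11·19·542) ≈ 0.17656
20 log₁₀(0.17656) ≈ -15.06 dB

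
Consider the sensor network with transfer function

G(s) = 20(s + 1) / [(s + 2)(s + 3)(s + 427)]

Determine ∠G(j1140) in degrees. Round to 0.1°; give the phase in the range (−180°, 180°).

At s = jω = j1140:
zero (s+1): 1 + j1140 → |·| = √(1²+1140²) = √1299601 ≈ 1140, ∠ = arctan(1140/1) ≈ 89.95°
pole (s+2): 2 + j1140 → |·| = √(2²+1140²) = √1299604 ≈ 1140, ∠ = arctan(1140/2) ≈ 89.90°
pole (s+3): 3 + j1140 → |·| = √(3²+1140²) = √1299609 ≈ 1140, ∠ = arctan(1140/3) ≈ 89.85°
pole (s+427): 427 + j1140 → |·| = √(427²+1140²) = √1481929 ≈ 1217.3, ∠ = arctan(1140/427) ≈ 69.47°
∠G = 89.95° − 249.22° = -159.27°

-159.3°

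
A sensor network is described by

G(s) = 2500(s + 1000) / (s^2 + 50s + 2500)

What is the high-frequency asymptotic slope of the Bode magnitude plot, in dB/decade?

Each pole contributes −20 dB/decade at high frequency; each zero contributes +20 dB/decade.
Net: 1 zero(s) − 2 pole(s) → -20 dB/decade.

-20 dB/decade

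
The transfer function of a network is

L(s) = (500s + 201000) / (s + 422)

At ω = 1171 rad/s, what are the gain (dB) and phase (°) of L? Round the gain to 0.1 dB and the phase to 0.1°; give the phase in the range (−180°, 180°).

53.9 dB, 0.9°

Substitute s = j1171:
Numerator: 500(j1171) + 201000 = 201000 + j585500
Denominator: (j1171) + 422 = 422 + j1171
|N| = √(201000² + 585500²) ≈ 6.1904e+05, ∠N ≈ 71.05°
|D| = √(422² + 1171²) ≈ 1244.7, ∠D ≈ 70.18°
|L| = 6.1904e+05 / 1244.7 ≈ 497.34
Gain = 20 log₁₀(497.34) ≈ 53.93 dB
∠L = 71.05° − 70.18° = 0.87°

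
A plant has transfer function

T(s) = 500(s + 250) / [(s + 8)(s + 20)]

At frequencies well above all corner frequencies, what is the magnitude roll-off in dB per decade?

-20 dB/decade

Each pole contributes −20 dB/decade at high frequency; each zero contributes +20 dB/decade.
Net: 1 zero(s) − 2 pole(s) → -20 dB/decade.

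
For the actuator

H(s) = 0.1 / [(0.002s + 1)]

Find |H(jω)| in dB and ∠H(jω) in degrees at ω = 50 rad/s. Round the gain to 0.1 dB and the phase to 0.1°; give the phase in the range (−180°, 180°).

-20.0 dB, -5.7°

At ω = 50 rad/s:
pole (1 + j50·0.002) = 1 + j0.1 → |·| ≈ 1.005, ∠ ≈ 5.71°
|H| = 0.1 · 1 / (1.005) ≈ 0.099502
Gain = 20 log₁₀(0.099502) ≈ -20.04 dB
∠H = (0°) − (5.71°) = -5.71°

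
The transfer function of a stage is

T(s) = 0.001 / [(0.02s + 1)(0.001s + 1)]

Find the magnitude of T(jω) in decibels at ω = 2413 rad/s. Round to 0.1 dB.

-102.0 dB

At ω = 2413 rad/s:
pole (1 + j2413·0.02) = 1 + j48.26 → |·| ≈ 48.27, ∠ ≈ 88.81°
pole (1 + j2413·0.001) = 1 + j2.413 → |·| ≈ 2.612, ∠ ≈ 67.49°
|T| = 0.001 · 1 / (48.27 · 2.612) ≈ 7.9314e-06
Gain = 20 log₁₀(7.9314e-06) ≈ -102.01 dB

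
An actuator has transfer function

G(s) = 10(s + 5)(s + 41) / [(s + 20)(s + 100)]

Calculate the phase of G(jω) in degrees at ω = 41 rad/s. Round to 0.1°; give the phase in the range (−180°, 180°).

At s = jω = j41:
zero (s+5): 5 + j41 → |·| = √(5²+41²) = √1706 ≈ 41.304, ∠ = arctan(41/5) ≈ 83.05°
zero (s+41): 41 + j41 → |·| = √(41²+41²) = √3362 ≈ 57.983, ∠ = arctan(41/41) ≈ 45.00°
pole (s+20): 20 + j41 → |·| = √(20²+41²) = √2081 ≈ 45.618, ∠ = arctan(41/20) ≈ 64.00°
pole (s+100): 100 + j41 → |·| = √(100²+41²) = √11681 ≈ 108.08, ∠ = arctan(41/100) ≈ 22.29°
∠G = 128.05° − 86.29° = 41.76°

41.8°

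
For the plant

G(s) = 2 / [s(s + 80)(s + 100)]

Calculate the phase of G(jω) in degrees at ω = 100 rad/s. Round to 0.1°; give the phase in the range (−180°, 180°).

173.7°

At s = jω = j100:
pole (s+80): 80 + j100 → |·| = √(80²+100²) = √16400 ≈ 128.06, ∠ = arctan(100/80) ≈ 51.34°
pole (s+100): 100 + j100 → |·| = √(100²+100²) = √20000 ≈ 141.42, ∠ = arctan(100/100) ≈ 45.00°
pole at origin: |s| = 100, ∠ = 90.00° (in denominator)
∠G = 0.00° − 186.34° = -186.34° ≡ 173.66° (principal value)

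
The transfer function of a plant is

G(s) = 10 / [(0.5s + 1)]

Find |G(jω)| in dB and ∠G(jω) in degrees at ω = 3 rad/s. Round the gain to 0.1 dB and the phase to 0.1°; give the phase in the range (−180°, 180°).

14.9 dB, -56.3°

At ω = 3 rad/s:
pole (1 + j3·0.5) = 1 + j1.5 → |·| ≈ 1.8028, ∠ ≈ 56.31°
|G| = 10 · 1 / (1.8028) ≈ 5.5469
Gain = 20 log₁₀(5.5469) ≈ 14.88 dB
∠G = (0°) − (56.31°) = -56.31°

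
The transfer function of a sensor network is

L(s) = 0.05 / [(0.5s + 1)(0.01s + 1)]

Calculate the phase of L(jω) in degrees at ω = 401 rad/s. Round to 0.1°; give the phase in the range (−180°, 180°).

At ω = 401 rad/s:
pole (1 + j401·0.5) = 1 + j200.5 → |·| ≈ 200.5, ∠ ≈ 89.71°
pole (1 + j401·0.01) = 1 + j4.01 → |·| ≈ 4.1328, ∠ ≈ 76.00°
∠L = (0°) − (89.71° + 76.00°) = -165.71°

-165.7°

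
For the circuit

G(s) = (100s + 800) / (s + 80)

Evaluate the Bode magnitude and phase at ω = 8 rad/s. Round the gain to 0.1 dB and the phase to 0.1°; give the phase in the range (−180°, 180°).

Substitute s = j8:
Numerator: 100(j8) + 800 = 800 + j800
Denominator: (j8) + 80 = 80 + j8
|N| = √(800² + 800²) ≈ 1131.4, ∠N ≈ 45.00°
|D| = √(80² + 8²) ≈ 80.399, ∠D ≈ 5.71°
|G| = 1131.4 / 80.399 ≈ 14.072
Gain = 20 log₁₀(14.072) ≈ 22.97 dB
∠G = 45.00° − 5.71° = 39.29°

23.0 dB, 39.3°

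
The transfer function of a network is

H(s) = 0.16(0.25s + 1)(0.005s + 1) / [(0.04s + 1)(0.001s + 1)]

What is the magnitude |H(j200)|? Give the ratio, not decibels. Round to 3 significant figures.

1.38

At ω = 200 rad/s:
zero (1 + j200·0.25) = 1 + j50 → |·| ≈ 50.01, ∠ ≈ 88.85°
zero (1 + j200·0.005) = 1 + j1 → |·| ≈ 1.4142, ∠ ≈ 45.00°
pole (1 + j200·0.04) = 1 + j8 → |·| ≈ 8.0623, ∠ ≈ 82.87°
pole (1 + j200·0.001) = 1 + j0.2 → |·| ≈ 1.0198, ∠ ≈ 11.31°
|H| = 0.16 · 50.01 · 1.4142 / (8.0623 · 1.0198) ≈ 1.3763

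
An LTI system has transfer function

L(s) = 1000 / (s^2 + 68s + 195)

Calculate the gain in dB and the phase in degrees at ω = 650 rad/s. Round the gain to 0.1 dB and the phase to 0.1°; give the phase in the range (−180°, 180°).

Substitute s = j650:
Numerator: 1000 = 1000 + j0
Denominator: (j650)^2 + 68(j650) + 195 = -422305 + j44200
|N| = √(1000² + 0²) ≈ 1000, ∠N ≈ 0.00°
|D| = √(422305² + 44200²) ≈ 4.2461e+05, ∠D ≈ 174.02°
|L| = 1000 / 4.2461e+05 ≈ 0.0023551
Gain = 20 log₁₀(0.0023551) ≈ -52.56 dB
∠L = 0.00° − 174.02° = -174.02°

-52.6 dB, -174.0°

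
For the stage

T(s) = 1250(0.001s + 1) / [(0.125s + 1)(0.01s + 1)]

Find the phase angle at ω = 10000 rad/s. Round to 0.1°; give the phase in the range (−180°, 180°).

At ω = 10000 rad/s:
zero (1 + j10000·0.001) = 1 + j10 → |·| ≈ 10.05, ∠ ≈ 84.29°
pole (1 + j10000·0.125) = 1 + j1250 → |·| ≈ 1250, ∠ ≈ 89.95°
pole (1 + j10000·0.01) = 1 + j100 → |·| ≈ 100, ∠ ≈ 89.43°
∠T = (84.29°) − (89.95° + 89.43°) = -95.09°

-95.1°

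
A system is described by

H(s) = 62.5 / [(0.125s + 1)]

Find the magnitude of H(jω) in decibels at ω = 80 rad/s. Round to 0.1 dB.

15.9 dB

At ω = 80 rad/s:
pole (1 + j80·0.125) = 1 + j10 → |·| ≈ 10.05, ∠ ≈ 84.29°
|H| = 62.5 · 1 / (10.05) ≈ 6.2189
Gain = 20 log₁₀(6.2189) ≈ 15.87 dB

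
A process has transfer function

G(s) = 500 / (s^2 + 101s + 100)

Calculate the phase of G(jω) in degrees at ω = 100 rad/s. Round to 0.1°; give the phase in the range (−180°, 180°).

-134.4°

Substitute s = j100:
Numerator: 500 = 500 + j0
Denominator: (j100)^2 + 101(j100) + 100 = -9900 + j10100
|N| = √(500² + 0²) ≈ 500, ∠N ≈ 0.00°
|D| = √(9900² + 10100²) ≈ 14143, ∠D ≈ 134.43°
∠G = 0.00° − 134.43° = -134.43°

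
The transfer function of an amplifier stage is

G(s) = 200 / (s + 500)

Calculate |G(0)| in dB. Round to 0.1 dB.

-8.0 dB

G(0) = 200 / 500 = 0.4
20 log₁₀(0.4) ≈ -7.96 dB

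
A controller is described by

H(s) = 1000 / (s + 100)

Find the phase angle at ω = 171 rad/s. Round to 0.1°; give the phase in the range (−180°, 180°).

-59.7°

At s = jω = j171:
pole (s+100): 100 + j171 → |·| = √(100²+171²) = √39241 ≈ 198.09, ∠ = arctan(171/100) ≈ 59.68°
∠H = 0.00° − 59.68° = -59.68°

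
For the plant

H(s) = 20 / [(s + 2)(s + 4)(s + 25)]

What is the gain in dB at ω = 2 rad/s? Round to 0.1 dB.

At s = jω = j2:
pole (s+2): 2 + j2 → |·| = √(2²+2²) = √8 ≈ 2.8284, ∠ = arctan(2/2) ≈ 45.00°
pole (s+4): 4 + j2 → |·| = √(4²+2²) = √20 ≈ 4.4721, ∠ = arctan(2/4) ≈ 26.57°
pole (s+25): 25 + j2 → |·| = √(25²+2²) = √629 ≈ 25.08, ∠ = arctan(2/25) ≈ 4.57°
|H| = 20 / 317.23 ≈ 0.063046
Gain = 20 log₁₀(0.063046) ≈ -24.01 dB

-24.0 dB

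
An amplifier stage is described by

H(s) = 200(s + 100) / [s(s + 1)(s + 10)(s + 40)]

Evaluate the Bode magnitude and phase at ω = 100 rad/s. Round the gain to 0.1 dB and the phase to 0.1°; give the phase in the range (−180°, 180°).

-71.7 dB, 73.1°

At s = jω = j100:
zero (s+100): 100 + j100 → |·| = √(100²+100²) = √20000 ≈ 141.42, ∠ = arctan(100/100) ≈ 45.00°
pole (s+1): 1 + j100 → |·| = √(1²+100²) = √10001 ≈ 100, ∠ = arctan(100/1) ≈ 89.43°
pole (s+10): 10 + j100 → |·| = √(10²+100²) = √10100 ≈ 100.5, ∠ = arctan(100/10) ≈ 84.29°
pole (s+40): 40 + j100 → |·| = √(40²+100²) = √11600 ≈ 107.7, ∠ = arctan(100/40) ≈ 68.20°
pole at origin: |s| = 100, ∠ = 90.00° (in denominator)
|H| = 200 · 141.42 / 1.0824e+08 ≈ 0.00026131
Gain = 20 log₁₀(0.00026131) ≈ -71.66 dB
∠H = 45.00° − 331.92° = -286.92° ≡ 73.08° (principal value)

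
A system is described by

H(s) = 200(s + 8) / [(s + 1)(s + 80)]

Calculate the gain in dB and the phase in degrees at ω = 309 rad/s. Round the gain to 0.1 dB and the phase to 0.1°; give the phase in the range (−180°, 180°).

At s = jω = j309:
zero (s+8): 8 + j309 → |·| = √(8²+309²) = √95545 ≈ 309.1, ∠ = arctan(309/8) ≈ 88.52°
pole (s+1): 1 + j309 → |·| = √(1²+309²) = √95482 ≈ 309, ∠ = arctan(309/1) ≈ 89.81°
pole (s+80): 80 + j309 → |·| = √(80²+309²) = √101881 ≈ 319.19, ∠ = arctan(309/80) ≈ 75.48°
|H| = 200 · 309.1 / 98630 ≈ 0.62679
Gain = 20 log₁₀(0.62679) ≈ -4.06 dB
∠H = 88.52° − 165.29° = -76.77°

-4.1 dB, -76.8°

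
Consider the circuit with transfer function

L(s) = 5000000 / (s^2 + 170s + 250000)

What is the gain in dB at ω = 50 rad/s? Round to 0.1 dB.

26.1 dB

At s = jω = j50:
quadratic: (j50)² + 170·j50 + 250000 = 247500 + j8500 → |·| ≈ 2.4765e+05, ∠ ≈ 1.97°
|L| = 5000000 / 2.4765e+05 ≈ 20.19
Gain = 20 log₁₀(20.19) ≈ 26.10 dB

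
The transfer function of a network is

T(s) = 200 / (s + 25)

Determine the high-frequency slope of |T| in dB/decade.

-20 dB/decade

Each pole contributes −20 dB/decade at high frequency; each zero contributes +20 dB/decade.
Net: 0 zero(s) − 1 pole(s) → -20 dB/decade.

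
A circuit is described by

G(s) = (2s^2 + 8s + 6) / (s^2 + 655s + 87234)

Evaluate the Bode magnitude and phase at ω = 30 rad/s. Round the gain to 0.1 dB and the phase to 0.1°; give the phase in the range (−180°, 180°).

Substitute s = j30:
Numerator: 2(j30)^2 + 8(j30) + 6 = -1794 + j240
Denominator: (j30)^2 + 655(j30) + 87234 = 86334 + j19650
|N| = √(1794² + 240²) ≈ 1810, ∠N ≈ 172.38°
|D| = √(86334² + 19650²) ≈ 88542, ∠D ≈ 12.82°
|G| = 1810 / 88542 ≈ 0.020442
Gain = 20 log₁₀(0.020442) ≈ -33.79 dB
∠G = 172.38° − 12.82° = 159.56°

-33.8 dB, 159.6°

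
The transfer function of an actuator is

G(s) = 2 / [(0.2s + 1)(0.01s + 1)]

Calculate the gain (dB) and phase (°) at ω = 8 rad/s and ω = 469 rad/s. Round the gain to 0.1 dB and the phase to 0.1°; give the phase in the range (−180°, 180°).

At ω = 8 rad/s:
pole (1 + j8·0.2) = 1 + j1.6 → |·| ≈ 1.8868, ∠ ≈ 57.99°
pole (1 + j8·0.01) = 1 + j0.08 → |·| ≈ 1.0032, ∠ ≈ 4.57°
|G| = 2 · 1 / (1.8868 · 1.0032) ≈ 1.0566
Gain = 20 log₁₀(1.0566) ≈ 0.48 dB
∠G = (0°) − (57.99° + 4.57°) = -62.56°

At ω = 469 rad/s:
pole (1 + j469·0.2) = 1 + j93.8 → |·| ≈ 93.805, ∠ ≈ 89.39°
pole (1 + j469·0.01) = 1 + j4.69 → |·| ≈ 4.7954, ∠ ≈ 77.96°
|G| = 2 · 1 / (93.805 · 4.7954) ≈ 0.0044461
Gain = 20 log₁₀(0.0044461) ≈ -47.04 dB
∠G = (0°) − (89.39° + 77.96°) = -167.35°

ω = 8: 0.5 dB, -62.6°; ω = 469: -47.0 dB, -167.4°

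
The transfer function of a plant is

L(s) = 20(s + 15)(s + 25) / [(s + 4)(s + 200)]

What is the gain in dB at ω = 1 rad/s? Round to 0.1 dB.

19.2 dB

At s = jω = j1:
zero (s+15): 15 + j1 → |·| = √(15²+1²) = √226 ≈ 15.033, ∠ = arctan(1/15) ≈ 3.81°
zero (s+25): 25 + j1 → |·| = √(25²+1²) = √626 ≈ 25.02, ∠ = arctan(1/25) ≈ 2.29°
pole (s+4): 4 + j1 → |·| = √(4²+1²) = √17 ≈ 4.1231, ∠ = arctan(1/4) ≈ 14.04°
pole (s+200): 200 + j1 → |·| = √(200²+1²) = √40001 ≈ 200, ∠ = arctan(1/200) ≈ 0.29°
|L| = 20 · 376.13 / 824.62 ≈ 9.1225
Gain = 20 log₁₀(9.1225) ≈ 19.20 dB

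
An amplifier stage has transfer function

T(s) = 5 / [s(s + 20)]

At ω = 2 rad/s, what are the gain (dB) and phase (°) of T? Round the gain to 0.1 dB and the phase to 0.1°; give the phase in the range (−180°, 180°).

At s = jω = j2:
pole (s+20): 20 + j2 → |·| = √(20²+2²) = √404 ≈ 20.1, ∠ = arctan(2/20) ≈ 5.71°
pole at origin: |s| = 2, ∠ = 90.00° (in denominator)
|T| = 5 / 40.2 ≈ 0.12438
Gain = 20 log₁₀(0.12438) ≈ -18.10 dB
∠T = 0.00° − 95.71° = -95.71°

-18.1 dB, -95.7°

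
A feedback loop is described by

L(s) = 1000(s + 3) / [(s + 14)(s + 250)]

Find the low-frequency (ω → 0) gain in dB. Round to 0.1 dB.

-1.3 dB

L(0) = 1000·3 / (14·250) ≈ 0.85714
20 log₁₀(0.85714) ≈ -1.34 dB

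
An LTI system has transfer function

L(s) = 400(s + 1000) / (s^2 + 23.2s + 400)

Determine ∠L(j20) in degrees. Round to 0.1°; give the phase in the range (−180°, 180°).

-88.9°

At s = jω = j20:
zero (s+1000): 1000 + j20 → |·| = √(1000²+20²) = √1000400 ≈ 1000.2, ∠ = arctan(20/1000) ≈ 1.15°
quadratic: (j20)² + 23.2·j20 + 400 = 0 + j464 → |·| ≈ 464, ∠ ≈ 90.00°
∠L = 1.15° − 90.00° = -88.85°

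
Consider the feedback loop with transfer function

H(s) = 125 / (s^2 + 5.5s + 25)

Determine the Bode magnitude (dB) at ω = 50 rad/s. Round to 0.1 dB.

At s = jω = j50:
quadratic: (j50)² + 5.5·j50 + 25 = -2475 + j275 → |·| ≈ 2490.2, ∠ ≈ 173.66°
|H| = 125 / 2490.2 ≈ 0.050197
Gain = 20 log₁₀(0.050197) ≈ -25.99 dB

-26.0 dB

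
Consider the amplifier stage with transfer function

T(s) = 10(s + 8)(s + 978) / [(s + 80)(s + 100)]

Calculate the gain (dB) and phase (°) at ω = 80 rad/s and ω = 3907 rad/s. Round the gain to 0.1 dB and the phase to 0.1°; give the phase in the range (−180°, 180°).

At s = jω = j80:
zero (s+8): 8 + j80 → |·| = √(8²+80²) = √6464 ≈ 80.399, ∠ = arctan(80/8) ≈ 84.29°
zero (s+978): 978 + j80 → |·| = √(978²+80²) = √962884 ≈ 981.27, ∠ = arctan(80/978) ≈ 4.68°
pole (s+80): 80 + j80 → |·| = √(80²+80²) = √12800 ≈ 113.14, ∠ = arctan(80/80) ≈ 45.00°
pole (s+100): 100 + j80 → |·| = √(100²+80²) = √16400 ≈ 128.06, ∠ = arctan(80/100) ≈ 38.66°
|T| = 10 · 78893 / 14489 ≈ 54.45
Gain = 20 log₁₀(54.45) ≈ 34.72 dB
∠T = 88.97° − 83.66° = 5.31°

At s = jω = j3907:
zero (s+8): 8 + j3907 → |·| = √(8²+3907²) = √15264713 ≈ 3907, ∠ = arctan(3907/8) ≈ 89.88°
zero (s+978): 978 + j3907 → |·| = √(978²+3907²) = √16221133 ≈ 4027.5, ∠ = arctan(3907/978) ≈ 75.95°
pole (s+80): 80 + j3907 → |·| = √(80²+3907²) = √15271049 ≈ 3907.8, ∠ = arctan(3907/80) ≈ 88.83°
pole (s+100): 100 + j3907 → |·| = √(100²+3907²) = √15274649 ≈ 3908.3, ∠ = arctan(3907/100) ≈ 88.53°
|T| = 10 · 1.5735e+07 / 1.5273e+07 ≈ 10.302
Gain = 20 log₁₀(10.302) ≈ 20.26 dB
∠T = 165.83° − 177.36° = -11.53°

ω = 80: 34.7 dB, 5.3°; ω = 3907: 20.3 dB, -11.5°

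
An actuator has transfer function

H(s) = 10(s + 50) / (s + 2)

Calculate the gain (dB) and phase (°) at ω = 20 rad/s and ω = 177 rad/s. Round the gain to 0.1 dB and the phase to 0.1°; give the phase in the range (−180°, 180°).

At s = jω = j20:
zero (s+50): 50 + j20 → |·| = √(50²+20²) = √2900 ≈ 53.852, ∠ = arctan(20/50) ≈ 21.80°
pole (s+2): 2 + j20 → |·| = √(2²+20²) = √404 ≈ 20.1, ∠ = arctan(20/2) ≈ 84.29°
|H| = 10 · 53.852 / 20.1 ≈ 26.792
Gain = 20 log₁₀(26.792) ≈ 28.56 dB
∠H = 21.80° − 84.29° = -62.49°

At s = jω = j177:
zero (s+50): 50 + j177 → |·| = √(50²+177²) = √33829 ≈ 183.93, ∠ = arctan(177/50) ≈ 74.23°
pole (s+2): 2 + j177 → |·| = √(2²+177²) = √31333 ≈ 177.01, ∠ = arctan(177/2) ≈ 89.35°
|H| = 10 · 183.93 / 177.01 ≈ 10.391
Gain = 20 log₁₀(10.391) ≈ 20.33 dB
∠H = 74.23° − 89.35° = -15.12°

ω = 20: 28.6 dB, -62.5°; ω = 177: 20.3 dB, -15.1°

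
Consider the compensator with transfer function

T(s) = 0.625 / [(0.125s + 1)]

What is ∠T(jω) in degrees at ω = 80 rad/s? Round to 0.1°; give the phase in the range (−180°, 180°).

At ω = 80 rad/s:
pole (1 + j80·0.125) = 1 + j10 → |·| ≈ 10.05, ∠ ≈ 84.29°
∠T = (0°) − (84.29°) = -84.29°

-84.3°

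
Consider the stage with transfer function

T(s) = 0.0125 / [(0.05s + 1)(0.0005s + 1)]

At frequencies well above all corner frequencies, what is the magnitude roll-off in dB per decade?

-40 dB/decade

Each pole contributes −20 dB/decade at high frequency; each zero contributes +20 dB/decade.
Net: 0 zero(s) − 2 pole(s) → -40 dB/decade.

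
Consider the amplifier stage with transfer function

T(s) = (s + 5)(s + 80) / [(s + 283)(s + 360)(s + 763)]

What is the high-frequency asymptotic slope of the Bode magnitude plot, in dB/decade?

-20 dB/decade

Each pole contributes −20 dB/decade at high frequency; each zero contributes +20 dB/decade.
Net: 2 zero(s) − 3 pole(s) → -20 dB/decade.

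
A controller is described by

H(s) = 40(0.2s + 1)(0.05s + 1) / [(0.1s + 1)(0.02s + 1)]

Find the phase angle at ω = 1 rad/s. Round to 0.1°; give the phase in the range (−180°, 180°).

At ω = 1 rad/s:
zero (1 + j1·0.2) = 1 + j0.2 → |·| ≈ 1.0198, ∠ ≈ 11.31°
zero (1 + j1·0.05) = 1 + j0.05 → |·| ≈ 1.0012, ∠ ≈ 2.86°
pole (1 + j1·0.1) = 1 + j0.1 → |·| ≈ 1.005, ∠ ≈ 5.71°
pole (1 + j1·0.02) = 1 + j0.02 → |·| ≈ 1.0002, ∠ ≈ 1.15°
∠H = (11.31° + 2.86°) − (5.71° + 1.15°) = 7.31°

7.3°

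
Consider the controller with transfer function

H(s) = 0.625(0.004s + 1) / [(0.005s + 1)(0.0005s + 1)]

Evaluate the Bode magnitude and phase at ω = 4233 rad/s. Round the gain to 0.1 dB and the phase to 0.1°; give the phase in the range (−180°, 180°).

At ω = 4233 rad/s:
zero (1 + j4233·0.004) = 1 + j16.932 → |·| ≈ 16.962, ∠ ≈ 86.62°
pole (1 + j4233·0.005) = 1 + j21.165 → |·| ≈ 21.189, ∠ ≈ 87.29°
pole (1 + j4233·0.0005) = 1 + j2.1165 → |·| ≈ 2.3408, ∠ ≈ 64.71°
|H| = 0.625 · 16.962 / (21.189 · 2.3408) ≈ 0.21374
Gain = 20 log₁₀(0.21374) ≈ -13.40 dB
∠H = (86.62°) − (87.29° + 64.71°) = -65.38°

-13.4 dB, -65.4°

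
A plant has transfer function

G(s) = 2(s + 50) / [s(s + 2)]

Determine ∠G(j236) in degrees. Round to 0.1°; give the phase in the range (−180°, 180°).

-101.5°

At s = jω = j236:
zero (s+50): 50 + j236 → |·| = √(50²+236²) = √58196 ≈ 241.24, ∠ = arctan(236/50) ≈ 78.04°
pole (s+2): 2 + j236 → |·| = √(2²+236²) = √55700 ≈ 236.01, ∠ = arctan(236/2) ≈ 89.51°
pole at origin: |s| = 236, ∠ = 90.00° (in denominator)
∠G = 78.04° − 179.51° = -101.47°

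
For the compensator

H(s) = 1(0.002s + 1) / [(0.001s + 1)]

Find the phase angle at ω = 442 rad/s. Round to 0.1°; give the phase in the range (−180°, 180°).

17.6°

At ω = 442 rad/s:
zero (1 + j442·0.002) = 1 + j0.884 → |·| ≈ 1.3347, ∠ ≈ 41.48°
pole (1 + j442·0.001) = 1 + j0.442 → |·| ≈ 1.0933, ∠ ≈ 23.85°
∠H = (41.48°) − (23.85°) = 17.63°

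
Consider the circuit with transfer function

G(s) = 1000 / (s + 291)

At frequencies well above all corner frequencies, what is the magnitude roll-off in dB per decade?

Each pole contributes −20 dB/decade at high frequency; each zero contributes +20 dB/decade.
Net: 0 zero(s) − 1 pole(s) → -20 dB/decade.

-20 dB/decade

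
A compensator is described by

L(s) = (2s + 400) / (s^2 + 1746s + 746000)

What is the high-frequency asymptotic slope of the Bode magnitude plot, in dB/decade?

-20 dB/decade

Each pole contributes −20 dB/decade at high frequency; each zero contributes +20 dB/decade.
Net: 1 zero(s) − 2 pole(s) → -20 dB/decade.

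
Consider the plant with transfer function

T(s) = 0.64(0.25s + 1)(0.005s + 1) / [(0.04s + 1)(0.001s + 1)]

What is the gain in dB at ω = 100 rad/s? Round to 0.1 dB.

At ω = 100 rad/s:
zero (1 + j100·0.25) = 1 + j25 → |·| ≈ 25.02, ∠ ≈ 87.71°
zero (1 + j100·0.005) = 1 + j0.5 → |·| ≈ 1.118, ∠ ≈ 26.57°
pole (1 + j100·0.04) = 1 + j4 → |·| ≈ 4.1231, ∠ ≈ 75.96°
pole (1 + j100·0.001) = 1 + j0.1 → |·| ≈ 1.005, ∠ ≈ 5.71°
|T| = 0.64 · 25.02 · 1.118 / (4.1231 · 1.005) ≈ 4.3204
Gain = 20 log₁₀(4.3204) ≈ 12.71 dB

12.7 dB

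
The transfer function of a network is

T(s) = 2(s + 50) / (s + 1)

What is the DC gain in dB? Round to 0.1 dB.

T(0) = 2·50 / (1) = 100
20 log₁₀(100) ≈ 40.00 dB

40.0 dB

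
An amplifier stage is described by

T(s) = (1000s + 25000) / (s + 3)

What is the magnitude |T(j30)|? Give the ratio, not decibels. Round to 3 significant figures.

Substitute s = j30:
Numerator: 1000(j30) + 25000 = 25000 + j30000
Denominator: (j30) + 3 = 3 + j30
|N| = √(25000² + 30000²) ≈ 39051, ∠N ≈ 50.19°
|D| = √(3² + 30²) ≈ 30.15, ∠D ≈ 84.29°
|T| = 39051 / 30.15 ≈ 1295.2

1.30e+03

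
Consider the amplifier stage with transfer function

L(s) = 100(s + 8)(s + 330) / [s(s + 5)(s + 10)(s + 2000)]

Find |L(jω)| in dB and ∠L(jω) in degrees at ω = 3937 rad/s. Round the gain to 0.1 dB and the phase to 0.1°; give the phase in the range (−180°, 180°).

At s = jω = j3937:
zero (s+8): 8 + j3937 → |·| = √(8²+3937²) = √15500033 ≈ 3937, ∠ = arctan(3937/8) ≈ 89.88°
zero (s+330): 330 + j3937 → |·| = √(330²+3937²) = √15608869 ≈ 3950.8, ∠ = arctan(3937/330) ≈ 85.21°
pole (s+5): 5 + j3937 → |·| = √(5²+3937²) = √15499994 ≈ 3937, ∠ = arctan(3937/5) ≈ 89.93°
pole (s+10): 10 + j3937 → |·| = √(10²+3937²) = √15500069 ≈ 3937, ∠ = arctan(3937/10) ≈ 89.85°
pole (s+2000): 2000 + j3937 → |·| = √(2000²+3937²) = √19499969 ≈ 4415.9, ∠ = arctan(3937/2000) ≈ 63.07°
pole at origin: |s| = 3937, ∠ = 90.00° (in denominator)
|L| = 100 · 1.5554e+07 / 2.6947e+14 ≈ 5.7721e-06
Gain = 20 log₁₀(5.7721e-06) ≈ -104.77 dB
∠L = 175.09° − 332.85° = -157.76°

-104.8 dB, -157.8°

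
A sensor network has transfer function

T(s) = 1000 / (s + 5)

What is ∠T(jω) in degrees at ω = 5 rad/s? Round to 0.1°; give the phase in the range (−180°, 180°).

At s = jω = j5:
pole (s+5): 5 + j5 → |·| = √(5²+5²) = √50 ≈ 7.0711, ∠ = arctan(5/5) ≈ 45.00°
∠T = 0.00° − 45.00° = -45.00°

-45.0°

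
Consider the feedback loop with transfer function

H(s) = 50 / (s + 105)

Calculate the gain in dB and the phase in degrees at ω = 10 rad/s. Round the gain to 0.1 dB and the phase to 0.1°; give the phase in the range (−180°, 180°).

At s = jω = j10:
pole (s+105): 105 + j10 → |·| = √(105²+10²) = √11125 ≈ 105.48, ∠ = arctan(10/105) ≈ 5.44°
|H| = 50 / 105.48 ≈ 0.47402
Gain = 20 log₁₀(0.47402) ≈ -6.48 dB
∠H = 0.00° − 5.44° = -5.44°

-6.5 dB, -5.4°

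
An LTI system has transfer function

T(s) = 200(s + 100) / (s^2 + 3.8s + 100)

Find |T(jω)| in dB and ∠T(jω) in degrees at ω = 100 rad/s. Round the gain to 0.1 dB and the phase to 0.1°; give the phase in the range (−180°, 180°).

At s = jω = j100:
zero (s+100): 100 + j100 → |·| = √(100²+100²) = √20000 ≈ 141.42, ∠ = arctan(100/100) ≈ 45.00°
quadratic: (j100)² + 3.8·j100 + 100 = -9900 + j380 → |·| ≈ 9907.3, ∠ ≈ 177.80°
|T| = 200 · 141.42 / 9907.3 ≈ 2.8549
Gain = 20 log₁₀(2.8549) ≈ 9.11 dB
∠T = 45.00° − 177.80° = -132.80°

9.1 dB, -132.8°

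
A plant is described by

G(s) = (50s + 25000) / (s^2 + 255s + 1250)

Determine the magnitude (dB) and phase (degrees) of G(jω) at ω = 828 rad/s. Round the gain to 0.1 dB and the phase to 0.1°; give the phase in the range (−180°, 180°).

-23.4 dB, -104.0°

Substitute s = j828:
Numerator: 50(j828) + 25000 = 25000 + j41400
Denominator: (j828)^2 + 255(j828) + 1250 = -684334 + j211140
|N| = √(25000² + 41400²) ≈ 48363, ∠N ≈ 58.87°
|D| = √(684334² + 211140²) ≈ 7.1617e+05, ∠D ≈ 162.85°
|G| = 48363 / 7.1617e+05 ≈ 0.06753
Gain = 20 log₁₀(0.06753) ≈ -23.41 dB
∠G = 58.87° − 162.85° = -103.98°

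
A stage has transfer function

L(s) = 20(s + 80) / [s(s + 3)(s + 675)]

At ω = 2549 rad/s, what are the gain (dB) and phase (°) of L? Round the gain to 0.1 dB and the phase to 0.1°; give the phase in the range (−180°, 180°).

At s = jω = j2549:
zero (s+80): 80 + j2549 → |·| = √(80²+2549²) = √6503801 ≈ 2550.3, ∠ = arctan(2549/80) ≈ 88.20°
pole (s+3): 3 + j2549 → |·| = √(3²+2549²) = √6497410 ≈ 2549, ∠ = arctan(2549/3) ≈ 89.93°
pole (s+675): 675 + j2549 → |·| = √(675²+2549²) = √6953026 ≈ 2636.9, ∠ = arctan(2549/675) ≈ 75.17°
pole at origin: |s| = 2549, ∠ = 90.00° (in denominator)
|L| = 20 · 2550.3 / 1.7133e+10 ≈ 2.9771e-06
Gain = 20 log₁₀(2.9771e-06) ≈ -110.52 dB
∠L = 88.20° − 255.10° = -166.90°

-110.5 dB, -166.9°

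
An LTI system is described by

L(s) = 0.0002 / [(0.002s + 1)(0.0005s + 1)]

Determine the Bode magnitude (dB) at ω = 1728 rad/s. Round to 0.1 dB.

-87.5 dB

At ω = 1728 rad/s:
pole (1 + j1728·0.002) = 1 + j3.456 → |·| ≈ 3.5978, ∠ ≈ 73.86°
pole (1 + j1728·0.0005) = 1 + j0.864 → |·| ≈ 1.3216, ∠ ≈ 40.83°
|L| = 0.0002 · 1 / (3.5978 · 1.3216) ≈ 4.2062e-05
Gain = 20 log₁₀(4.2062e-05) ≈ -87.52 dB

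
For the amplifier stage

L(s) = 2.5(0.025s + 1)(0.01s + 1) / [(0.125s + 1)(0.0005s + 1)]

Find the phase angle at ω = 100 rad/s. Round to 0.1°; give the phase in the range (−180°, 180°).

24.9°

At ω = 100 rad/s:
zero (1 + j100·0.025) = 1 + j2.5 → |·| ≈ 2.6926, ∠ ≈ 68.20°
zero (1 + j100·0.01) = 1 + j1 → |·| ≈ 1.4142, ∠ ≈ 45.00°
pole (1 + j100·0.125) = 1 + j12.5 → |·| ≈ 12.54, ∠ ≈ 85.43°
pole (1 + j100·0.0005) = 1 + j0.05 → |·| ≈ 1.0012, ∠ ≈ 2.86°
∠L = (68.20° + 45.00°) − (85.43° + 2.86°) = 24.91°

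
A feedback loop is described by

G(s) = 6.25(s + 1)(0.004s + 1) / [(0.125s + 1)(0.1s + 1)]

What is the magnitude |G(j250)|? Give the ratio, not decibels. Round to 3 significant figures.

2.82

At ω = 250 rad/s:
zero (1 + j250·1) = 1 + j250 → |·| ≈ 250, ∠ ≈ 89.77°
zero (1 + j250·0.004) = 1 + j1 → |·| ≈ 1.4142, ∠ ≈ 45.00°
pole (1 + j250·0.125) = 1 + j31.25 → |·| ≈ 31.266, ∠ ≈ 88.17°
pole (1 + j250·0.1) = 1 + j25 → |·| ≈ 25.02, ∠ ≈ 87.71°
|G| = 6.25 · 250 · 1.4142 / (31.266 · 25.02) ≈ 2.8247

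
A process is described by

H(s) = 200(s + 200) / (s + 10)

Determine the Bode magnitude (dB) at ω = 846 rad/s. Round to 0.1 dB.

At s = jω = j846:
zero (s+200): 200 + j846 → |·| = √(200²+846²) = √755716 ≈ 869.32, ∠ = arctan(846/200) ≈ 76.70°
pole (s+10): 10 + j846 → |·| = √(10²+846²) = √715816 ≈ 846.06, ∠ = arctan(846/10) ≈ 89.32°
|H| = 200 · 869.32 / 846.06 ≈ 205.5
Gain = 20 log₁₀(205.5) ≈ 46.26 dB

46.3 dB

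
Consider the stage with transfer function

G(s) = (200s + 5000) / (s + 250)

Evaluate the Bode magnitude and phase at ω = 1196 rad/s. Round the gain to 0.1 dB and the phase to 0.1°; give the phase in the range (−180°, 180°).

45.8 dB, 10.6°

Substitute s = j1196:
Numerator: 200(j1196) + 5000 = 5000 + j239200
Denominator: (j1196) + 250 = 250 + j1196
|N| = √(5000² + 239200²) ≈ 2.3925e+05, ∠N ≈ 88.80°
|D| = √(250² + 1196²) ≈ 1221.8, ∠D ≈ 78.19°
|G| = 2.3925e+05 / 1221.8 ≈ 195.82
Gain = 20 log₁₀(195.82) ≈ 45.84 dB
∠G = 88.80° − 78.19° = 10.61°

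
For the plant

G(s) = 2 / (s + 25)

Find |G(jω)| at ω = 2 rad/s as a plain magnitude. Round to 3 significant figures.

Substitute s = j2:
Numerator: 2 = 2 + j0
Denominator: (j2) + 25 = 25 + j2
|N| = √(2² + 0²) ≈ 2, ∠N ≈ 0.00°
|D| = √(25² + 2²) ≈ 25.08, ∠D ≈ 4.57°
|G| = 2 / 25.08 ≈ 0.079745

0.0797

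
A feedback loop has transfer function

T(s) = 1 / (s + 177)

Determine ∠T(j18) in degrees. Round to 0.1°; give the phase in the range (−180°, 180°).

-5.8°

At s = jω = j18:
pole (s+177): 177 + j18 → |·| = √(177²+18²) = √31653 ≈ 177.91, ∠ = arctan(18/177) ≈ 5.81°
∠T = 0.00° − 5.81° = -5.81°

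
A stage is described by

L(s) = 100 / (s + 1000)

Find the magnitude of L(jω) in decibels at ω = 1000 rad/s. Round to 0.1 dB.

Substitute s = j1000:
Numerator: 100 = 100 + j0
Denominator: (j1000) + 1000 = 1000 + j1000
|N| = √(100² + 0²) ≈ 100, ∠N ≈ 0.00°
|D| = √(1000² + 1000²) ≈ 1414.2, ∠D ≈ 45.00°
|L| = 100 / 1414.2 ≈ 0.070711
Gain = 20 log₁₀(0.070711) ≈ -23.01 dB

-23.0 dB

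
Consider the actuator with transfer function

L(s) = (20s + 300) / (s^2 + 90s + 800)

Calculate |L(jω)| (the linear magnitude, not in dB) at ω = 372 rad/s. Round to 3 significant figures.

0.0526

Substitute s = j372:
Numerator: 20(j372) + 300 = 300 + j7440
Denominator: (j372)^2 + 90(j372) + 800 = -137584 + j33480
|N| = √(300² + 7440²) ≈ 7446, ∠N ≈ 87.69°
|D| = √(137584² + 33480²) ≈ 1.416e+05, ∠D ≈ 166.32°
|L| = 7446 / 1.416e+05 ≈ 0.052585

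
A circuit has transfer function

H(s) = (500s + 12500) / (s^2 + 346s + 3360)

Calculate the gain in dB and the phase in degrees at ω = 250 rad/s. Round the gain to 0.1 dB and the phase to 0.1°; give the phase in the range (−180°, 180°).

Substitute s = j250:
Numerator: 500(j250) + 12500 = 12500 + j125000
Denominator: (j250)^2 + 346(j250) + 3360 = -59140 + j86500
|N| = √(12500² + 125000²) ≈ 1.2562e+05, ∠N ≈ 84.29°
|D| = √(59140² + 86500²) ≈ 1.0478e+05, ∠D ≈ 124.36°
|H| = 1.2562e+05 / 1.0478e+05 ≈ 1.1989
Gain = 20 log₁₀(1.1989) ≈ 1.58 dB
∠H = 84.29° − 124.36° = -40.07°

1.6 dB, -40.1°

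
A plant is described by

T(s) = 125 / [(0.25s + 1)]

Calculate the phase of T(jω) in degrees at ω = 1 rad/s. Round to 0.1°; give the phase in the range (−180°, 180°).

-14.0°

At ω = 1 rad/s:
pole (1 + j1·0.25) = 1 + j0.25 → |·| ≈ 1.0308, ∠ ≈ 14.04°
∠T = (0°) − (14.04°) = -14.04°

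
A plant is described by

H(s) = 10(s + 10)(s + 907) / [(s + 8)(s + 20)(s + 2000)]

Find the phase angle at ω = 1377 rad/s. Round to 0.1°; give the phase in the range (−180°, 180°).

At s = jω = j1377:
zero (s+10): 10 + j1377 → |·| = √(10²+1377²) = √1896229 ≈ 1377, ∠ = arctan(1377/10) ≈ 89.58°
zero (s+907): 907 + j1377 → |·| = √(907²+1377²) = √2718778 ≈ 1648.9, ∠ = arctan(1377/907) ≈ 56.63°
pole (s+8): 8 + j1377 → |·| = √(8²+1377²) = √1896193 ≈ 1377, ∠ = arctan(1377/8) ≈ 89.67°
pole (s+20): 20 + j1377 → |·| = √(20²+1377²) = √1896529 ≈ 1377.1, ∠ = arctan(1377/20) ≈ 89.17°
pole (s+2000): 2000 + j1377 → |·| = √(2000²+1377²) = √5896129 ≈ 2428.2, ∠ = arctan(1377/2000) ≈ 34.55°
∠H = 146.21° − 213.39° = -67.18°

-67.2°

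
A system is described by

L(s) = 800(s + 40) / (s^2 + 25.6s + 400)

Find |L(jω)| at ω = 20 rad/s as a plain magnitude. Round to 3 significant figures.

At s = jω = j20:
zero (s+40): 40 + j20 → |·| = √(40²+20²) = √2000 ≈ 44.721, ∠ = arctan(20/40) ≈ 26.57°
quadratic: (j20)² + 25.6·j20 + 400 = 0 + j512 → |·| ≈ 512, ∠ ≈ 90.00°
|L| = 800 · 44.721 / 512 ≈ 69.877

69.9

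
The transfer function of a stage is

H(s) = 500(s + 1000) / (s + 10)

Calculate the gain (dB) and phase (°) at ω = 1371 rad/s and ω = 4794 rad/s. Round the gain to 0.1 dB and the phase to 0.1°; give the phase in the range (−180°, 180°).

At s = jω = j1371:
zero (s+1000): 1000 + j1371 → |·| = √(1000²+1371²) = √2879641 ≈ 1697, ∠ = arctan(1371/1000) ≈ 53.89°
pole (s+10): 10 + j1371 → |·| = √(10²+1371²) = √1879741 ≈ 1371, ∠ = arctan(1371/10) ≈ 89.58°
|H| = 500 · 1697 / 1371 ≈ 618.89
Gain = 20 log₁₀(618.89) ≈ 55.83 dB
∠H = 53.89° − 89.58° = -35.69°

At s = jω = j4794:
zero (s+1000): 1000 + j4794 → |·| = √(1000²+4794²) = √23982436 ≈ 4897.2, ∠ = arctan(4794/1000) ≈ 78.22°
pole (s+10): 10 + j4794 → |·| = √(10²+4794²) = √22982536 ≈ 4794, ∠ = arctan(4794/10) ≈ 89.88°
|H| = 500 · 4897.2 / 4794 ≈ 510.76
Gain = 20 log₁₀(510.76) ≈ 54.16 dB
∠H = 78.22° − 89.88° = -11.66°

ω = 1371: 55.8 dB, -35.7°; ω = 4794: 54.2 dB, -11.7°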